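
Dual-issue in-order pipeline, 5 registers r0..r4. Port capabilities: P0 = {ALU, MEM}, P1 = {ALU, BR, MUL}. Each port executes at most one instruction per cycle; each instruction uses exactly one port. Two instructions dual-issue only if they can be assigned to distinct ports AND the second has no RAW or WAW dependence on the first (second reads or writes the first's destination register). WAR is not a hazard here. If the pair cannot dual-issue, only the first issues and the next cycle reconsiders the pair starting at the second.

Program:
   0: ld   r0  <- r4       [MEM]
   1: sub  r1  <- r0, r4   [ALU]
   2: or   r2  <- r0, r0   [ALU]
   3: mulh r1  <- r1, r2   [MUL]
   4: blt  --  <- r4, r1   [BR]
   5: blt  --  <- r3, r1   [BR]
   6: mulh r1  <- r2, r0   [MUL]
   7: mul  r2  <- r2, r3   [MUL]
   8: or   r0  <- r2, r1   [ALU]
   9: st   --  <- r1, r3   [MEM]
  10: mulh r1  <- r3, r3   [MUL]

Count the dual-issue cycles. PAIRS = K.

PAIRS = 2

c0: i0 ld  RAW r0
c1: i1+i2 sub+or  dual
c2: i3 mulh  no-port MUL/BR
c3: i4 blt  no-port BR/BR
c4: i5 blt  no-port BR/MUL
c5: i6 mulh  no-port MUL/MUL
c6: i7 mul  RAW r2
c7: i8+i9 or+st  dual
c8: i10 mulh  tail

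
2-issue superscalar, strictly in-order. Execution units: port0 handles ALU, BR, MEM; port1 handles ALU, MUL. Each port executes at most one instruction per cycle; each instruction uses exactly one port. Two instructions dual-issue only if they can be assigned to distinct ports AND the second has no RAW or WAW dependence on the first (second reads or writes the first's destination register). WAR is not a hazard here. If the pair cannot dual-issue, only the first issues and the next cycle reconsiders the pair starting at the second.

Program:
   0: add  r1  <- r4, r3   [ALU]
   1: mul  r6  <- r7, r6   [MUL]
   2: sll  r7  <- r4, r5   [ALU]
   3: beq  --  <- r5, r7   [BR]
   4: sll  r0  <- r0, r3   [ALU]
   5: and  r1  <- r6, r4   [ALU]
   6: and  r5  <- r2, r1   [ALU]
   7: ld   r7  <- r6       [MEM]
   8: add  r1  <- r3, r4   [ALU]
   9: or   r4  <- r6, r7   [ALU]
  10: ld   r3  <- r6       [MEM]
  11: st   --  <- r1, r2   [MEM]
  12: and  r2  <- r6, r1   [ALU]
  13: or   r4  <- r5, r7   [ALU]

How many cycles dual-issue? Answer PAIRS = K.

PAIRS = 5

[0] i0/i1  add mul  -- dual
[1] i2  sll  -- RAW r7
[2] i3/i4  beq sll  -- dual
[3] i5  and  -- RAW r1
[4] i6/i7  and ld  -- dual
[5] i8/i9  add or  -- dual
[6] i10  ld  -- no-port MEM/MEM
[7] i11/i12  st and  -- dual
[8] i13  or  -- tail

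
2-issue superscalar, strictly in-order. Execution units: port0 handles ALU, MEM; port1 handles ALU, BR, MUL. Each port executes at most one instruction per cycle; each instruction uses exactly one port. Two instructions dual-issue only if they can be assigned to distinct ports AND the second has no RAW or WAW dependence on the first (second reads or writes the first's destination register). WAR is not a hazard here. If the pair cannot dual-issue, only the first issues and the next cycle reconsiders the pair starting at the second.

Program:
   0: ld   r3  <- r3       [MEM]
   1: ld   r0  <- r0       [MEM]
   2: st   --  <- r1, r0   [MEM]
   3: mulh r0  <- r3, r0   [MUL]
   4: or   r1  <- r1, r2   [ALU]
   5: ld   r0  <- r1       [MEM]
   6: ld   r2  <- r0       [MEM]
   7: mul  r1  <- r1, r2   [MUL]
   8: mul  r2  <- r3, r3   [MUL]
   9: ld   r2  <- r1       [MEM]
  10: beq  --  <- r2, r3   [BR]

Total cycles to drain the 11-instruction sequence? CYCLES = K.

CYCLES = 10

#0 head=0: ld.MEM i0 no-port MEM/MEM
#1 head=1: ld.MEM i1 no-port MEM/MEM
#2 head=2: st.MEM;mulh.MUL i2&i3 pair
#3 head=4: or.ALU i4 RAW r1
#4 head=5: ld.MEM i5 no-port MEM/MEM
#5 head=6: ld.MEM i6 RAW r2
#6 head=7: mul.MUL i7 no-port MUL/MUL
#7 head=8: mul.MUL i8 WAW r2
#8 head=9: ld.MEM i9 RAW r2
#9 head=10: beq.BR i10 tail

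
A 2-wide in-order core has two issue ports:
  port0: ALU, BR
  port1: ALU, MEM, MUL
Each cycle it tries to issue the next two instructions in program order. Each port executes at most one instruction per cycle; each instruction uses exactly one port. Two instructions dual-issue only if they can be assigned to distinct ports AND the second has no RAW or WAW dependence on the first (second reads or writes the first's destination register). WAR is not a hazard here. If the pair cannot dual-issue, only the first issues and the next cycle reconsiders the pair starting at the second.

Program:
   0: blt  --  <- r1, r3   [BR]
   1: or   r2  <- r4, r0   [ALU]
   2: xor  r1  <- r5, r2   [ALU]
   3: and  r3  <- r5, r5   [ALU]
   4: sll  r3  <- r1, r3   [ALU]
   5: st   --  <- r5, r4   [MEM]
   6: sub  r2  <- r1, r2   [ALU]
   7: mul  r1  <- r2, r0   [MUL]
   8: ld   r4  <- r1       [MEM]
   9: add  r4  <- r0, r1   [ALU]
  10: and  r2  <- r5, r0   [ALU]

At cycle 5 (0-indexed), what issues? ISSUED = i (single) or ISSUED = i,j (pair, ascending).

ISSUED = 8

0. blt.BR/or.ALU @i0/i1  | dual
1. xor.ALU/and.ALU @i2/i3  | dual
2. sll.ALU/st.MEM @i4/i5  | dual
3. sub.ALU @i6  | RAW r2
4. mul.MUL @i7  | no-port MUL/MEM
5. ld.MEM @i8  | WAW r4
6. add.ALU/and.ALU @i9/i10  | dual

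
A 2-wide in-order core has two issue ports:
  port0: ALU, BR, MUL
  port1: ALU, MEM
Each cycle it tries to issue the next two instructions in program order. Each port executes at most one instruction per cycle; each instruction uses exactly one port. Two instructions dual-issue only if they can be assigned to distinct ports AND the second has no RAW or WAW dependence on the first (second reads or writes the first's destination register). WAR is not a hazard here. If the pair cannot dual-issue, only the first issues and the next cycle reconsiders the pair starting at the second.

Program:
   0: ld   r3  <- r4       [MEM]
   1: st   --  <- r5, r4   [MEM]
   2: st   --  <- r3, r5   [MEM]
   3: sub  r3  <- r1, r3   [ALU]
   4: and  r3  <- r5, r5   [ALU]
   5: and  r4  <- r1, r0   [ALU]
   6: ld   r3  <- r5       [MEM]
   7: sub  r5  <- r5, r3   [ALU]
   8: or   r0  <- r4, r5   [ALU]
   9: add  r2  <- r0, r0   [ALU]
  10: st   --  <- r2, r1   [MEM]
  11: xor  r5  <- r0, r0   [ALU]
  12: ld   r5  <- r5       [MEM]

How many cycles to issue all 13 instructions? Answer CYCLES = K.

0. ld.MEM @i0  | no-port MEM/MEM
1. st.MEM @i1  | no-port MEM/MEM
2. st.MEM/sub.ALU @i2&i3  | dual
3. and.ALU/and.ALU @i4&i5  | dual
4. ld.MEM @i6  | RAW r3
5. sub.ALU @i7  | RAW r5
6. or.ALU @i8  | RAW r0
7. add.ALU @i9  | RAW r2
8. st.MEM/xor.ALU @i10&i11  | dual
9. ld.MEM @i12  | tail

CYCLES = 10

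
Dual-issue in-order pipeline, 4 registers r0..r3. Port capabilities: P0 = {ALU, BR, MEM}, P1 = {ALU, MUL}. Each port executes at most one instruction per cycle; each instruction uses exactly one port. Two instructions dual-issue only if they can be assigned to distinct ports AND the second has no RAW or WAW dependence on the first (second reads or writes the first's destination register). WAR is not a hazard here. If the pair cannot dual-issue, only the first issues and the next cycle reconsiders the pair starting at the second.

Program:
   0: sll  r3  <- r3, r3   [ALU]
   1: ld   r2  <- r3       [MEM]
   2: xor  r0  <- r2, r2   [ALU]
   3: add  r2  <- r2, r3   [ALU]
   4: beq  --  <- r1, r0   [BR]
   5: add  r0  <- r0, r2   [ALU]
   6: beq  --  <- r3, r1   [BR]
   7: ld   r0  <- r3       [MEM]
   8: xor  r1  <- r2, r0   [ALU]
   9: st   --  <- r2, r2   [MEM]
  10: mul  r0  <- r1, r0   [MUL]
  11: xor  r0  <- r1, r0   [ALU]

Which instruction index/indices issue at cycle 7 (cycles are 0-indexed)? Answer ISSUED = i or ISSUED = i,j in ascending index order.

t=0 i0:sll.ALU ; RAW r3
t=1 i1:ld.MEM ; RAW r2
t=2 i2&i3:xor.ALU/add.ALU ; dual
t=3 i4&i5:beq.BR/add.ALU ; dual
t=4 i6:beq.BR ; no-port BR/MEM
t=5 i7:ld.MEM ; RAW r0
t=6 i8&i9:xor.ALU/st.MEM ; dual
t=7 i10:mul.MUL ; RAW+WAW r0
t=8 i11:xor.ALU ; tail

ISSUED = 10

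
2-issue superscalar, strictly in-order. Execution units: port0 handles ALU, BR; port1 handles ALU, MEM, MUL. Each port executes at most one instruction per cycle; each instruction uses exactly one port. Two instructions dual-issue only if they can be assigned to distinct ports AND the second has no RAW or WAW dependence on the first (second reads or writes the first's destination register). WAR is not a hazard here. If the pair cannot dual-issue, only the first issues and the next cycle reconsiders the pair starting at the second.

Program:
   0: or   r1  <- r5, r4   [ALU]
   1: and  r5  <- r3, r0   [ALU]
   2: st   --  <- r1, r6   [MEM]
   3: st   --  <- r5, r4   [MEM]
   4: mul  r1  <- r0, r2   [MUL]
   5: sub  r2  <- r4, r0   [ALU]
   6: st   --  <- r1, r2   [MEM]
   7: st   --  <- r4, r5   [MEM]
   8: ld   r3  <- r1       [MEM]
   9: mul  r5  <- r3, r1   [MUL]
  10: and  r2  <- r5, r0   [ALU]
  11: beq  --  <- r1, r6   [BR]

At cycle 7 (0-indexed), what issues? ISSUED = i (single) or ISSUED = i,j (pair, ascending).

ISSUED = 9

t=0 i0+i1:or.ALU/and.ALU ; pair
t=1 i2:st.MEM ; no-port MEM/MEM
t=2 i3:st.MEM ; no-port MEM/MUL
t=3 i4+i5:mul.MUL/sub.ALU ; pair
t=4 i6:st.MEM ; no-port MEM/MEM
t=5 i7:st.MEM ; no-port MEM/MEM
t=6 i8:ld.MEM ; no-port MEM/MUL
t=7 i9:mul.MUL ; RAW r5
t=8 i10+i11:and.ALU/beq.BR ; pair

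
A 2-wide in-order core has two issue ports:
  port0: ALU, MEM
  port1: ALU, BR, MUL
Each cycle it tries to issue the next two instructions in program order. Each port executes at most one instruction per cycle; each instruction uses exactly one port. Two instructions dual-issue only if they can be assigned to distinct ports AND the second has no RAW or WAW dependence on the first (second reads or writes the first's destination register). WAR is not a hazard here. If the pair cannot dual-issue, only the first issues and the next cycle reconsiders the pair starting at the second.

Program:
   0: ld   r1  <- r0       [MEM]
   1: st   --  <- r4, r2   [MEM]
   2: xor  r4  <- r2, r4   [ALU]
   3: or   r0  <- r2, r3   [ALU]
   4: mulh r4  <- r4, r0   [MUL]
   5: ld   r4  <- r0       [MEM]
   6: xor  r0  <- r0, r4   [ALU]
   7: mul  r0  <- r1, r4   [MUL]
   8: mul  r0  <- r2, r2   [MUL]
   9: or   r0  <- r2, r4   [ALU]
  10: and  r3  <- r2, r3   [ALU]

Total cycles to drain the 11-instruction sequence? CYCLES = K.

#0 head=0: ld i0 no-port MEM/MEM
#1 head=1: st+xor i1,i2 pair
#2 head=3: or i3 RAW r0
#3 head=4: mulh i4 WAW r4
#4 head=5: ld i5 RAW r4
#5 head=6: xor i6 WAW r0
#6 head=7: mul i7 no-port MUL/MUL
#7 head=8: mul i8 WAW r0
#8 head=9: or+and i9,i10 pair

CYCLES = 9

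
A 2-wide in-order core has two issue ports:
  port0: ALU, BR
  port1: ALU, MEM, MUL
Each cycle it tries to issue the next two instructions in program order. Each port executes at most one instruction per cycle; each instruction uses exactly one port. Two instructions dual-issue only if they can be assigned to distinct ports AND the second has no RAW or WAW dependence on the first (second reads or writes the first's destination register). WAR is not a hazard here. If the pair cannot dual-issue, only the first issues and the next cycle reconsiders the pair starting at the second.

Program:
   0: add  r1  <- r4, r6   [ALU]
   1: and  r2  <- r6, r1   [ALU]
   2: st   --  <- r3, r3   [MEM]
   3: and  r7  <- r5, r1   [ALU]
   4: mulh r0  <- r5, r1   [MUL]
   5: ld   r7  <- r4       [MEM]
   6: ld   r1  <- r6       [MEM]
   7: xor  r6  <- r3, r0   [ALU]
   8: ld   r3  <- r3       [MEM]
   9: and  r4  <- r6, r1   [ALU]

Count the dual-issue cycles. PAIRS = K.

t=0 i0:add.ALU ; RAW r1
t=1 i1,i2:and.ALU st.MEM ; pair
t=2 i3,i4:and.ALU mulh.MUL ; pair
t=3 i5:ld.MEM ; no-port MEM/MEM
t=4 i6,i7:ld.MEM xor.ALU ; pair
t=5 i8,i9:ld.MEM and.ALU ; pair

PAIRS = 4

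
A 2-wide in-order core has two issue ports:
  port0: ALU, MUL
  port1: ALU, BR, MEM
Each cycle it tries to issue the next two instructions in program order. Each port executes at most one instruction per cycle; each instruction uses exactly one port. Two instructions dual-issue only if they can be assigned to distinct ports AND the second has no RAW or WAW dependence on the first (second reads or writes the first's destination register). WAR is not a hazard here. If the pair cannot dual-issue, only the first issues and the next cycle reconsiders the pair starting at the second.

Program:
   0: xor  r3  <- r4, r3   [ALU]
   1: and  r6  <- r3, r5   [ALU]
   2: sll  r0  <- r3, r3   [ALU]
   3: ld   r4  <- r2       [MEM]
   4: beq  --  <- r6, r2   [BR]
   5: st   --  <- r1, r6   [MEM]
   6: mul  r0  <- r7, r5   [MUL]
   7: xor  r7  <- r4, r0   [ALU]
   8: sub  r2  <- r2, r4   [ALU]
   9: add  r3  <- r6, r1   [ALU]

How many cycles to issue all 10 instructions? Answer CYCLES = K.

#0 head=0: xor i0 RAW r3
#1 head=1: and/sll i1/i2 dual
#2 head=3: ld i3 no-port MEM/BR
#3 head=4: beq i4 no-port BR/MEM
#4 head=5: st/mul i5/i6 dual
#5 head=7: xor/sub i7/i8 dual
#6 head=9: add i9 tail

CYCLES = 7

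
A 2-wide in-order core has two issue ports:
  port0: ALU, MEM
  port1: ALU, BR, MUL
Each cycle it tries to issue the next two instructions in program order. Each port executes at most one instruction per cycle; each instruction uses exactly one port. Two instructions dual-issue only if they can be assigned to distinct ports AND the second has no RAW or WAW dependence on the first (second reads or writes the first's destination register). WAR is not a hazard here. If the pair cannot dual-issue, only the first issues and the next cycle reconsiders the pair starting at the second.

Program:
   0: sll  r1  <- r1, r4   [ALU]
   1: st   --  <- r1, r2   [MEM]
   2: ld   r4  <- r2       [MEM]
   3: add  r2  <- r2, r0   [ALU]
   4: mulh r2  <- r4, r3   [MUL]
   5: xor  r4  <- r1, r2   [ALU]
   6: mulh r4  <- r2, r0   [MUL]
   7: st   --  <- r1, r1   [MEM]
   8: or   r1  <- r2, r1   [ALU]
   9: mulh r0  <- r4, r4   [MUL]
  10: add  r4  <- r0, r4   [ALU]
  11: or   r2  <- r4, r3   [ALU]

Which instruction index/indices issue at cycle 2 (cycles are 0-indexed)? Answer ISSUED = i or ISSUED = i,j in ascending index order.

ISSUED = 2,3

0. sll.ALU @i0  | RAW r1
1. st.MEM @i1  | no-port MEM/MEM
2. ld.MEM/add.ALU @i2+i3  | pair
3. mulh.MUL @i4  | RAW r2
4. xor.ALU @i5  | WAW r4
5. mulh.MUL/st.MEM @i6+i7  | pair
6. or.ALU/mulh.MUL @i8+i9  | pair
7. add.ALU @i10  | RAW r4
8. or.ALU @i11  | tail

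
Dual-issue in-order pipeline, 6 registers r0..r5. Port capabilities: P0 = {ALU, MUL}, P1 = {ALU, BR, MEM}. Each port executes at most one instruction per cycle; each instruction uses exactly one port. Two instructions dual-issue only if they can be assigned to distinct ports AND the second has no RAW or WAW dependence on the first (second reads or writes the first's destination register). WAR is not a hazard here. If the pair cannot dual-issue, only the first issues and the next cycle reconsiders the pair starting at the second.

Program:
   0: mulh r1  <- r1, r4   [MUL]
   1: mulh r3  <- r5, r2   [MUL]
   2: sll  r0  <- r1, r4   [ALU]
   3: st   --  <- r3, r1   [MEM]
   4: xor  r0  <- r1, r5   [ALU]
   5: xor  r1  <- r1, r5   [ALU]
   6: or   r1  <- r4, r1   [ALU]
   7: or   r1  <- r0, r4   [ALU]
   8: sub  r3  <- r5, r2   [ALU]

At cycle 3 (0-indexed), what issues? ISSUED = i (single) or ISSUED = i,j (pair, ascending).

  cy0 -> i0 (mulh.MUL) no-port MUL/MUL
  cy1 -> i1,i2 (mulh.MUL sll.ALU) pair
  cy2 -> i3,i4 (st.MEM xor.ALU) pair
  cy3 -> i5 (xor.ALU) RAW+WAW r1
  cy4 -> i6 (or.ALU) WAW r1
  cy5 -> i7,i8 (or.ALU sub.ALU) pair

ISSUED = 5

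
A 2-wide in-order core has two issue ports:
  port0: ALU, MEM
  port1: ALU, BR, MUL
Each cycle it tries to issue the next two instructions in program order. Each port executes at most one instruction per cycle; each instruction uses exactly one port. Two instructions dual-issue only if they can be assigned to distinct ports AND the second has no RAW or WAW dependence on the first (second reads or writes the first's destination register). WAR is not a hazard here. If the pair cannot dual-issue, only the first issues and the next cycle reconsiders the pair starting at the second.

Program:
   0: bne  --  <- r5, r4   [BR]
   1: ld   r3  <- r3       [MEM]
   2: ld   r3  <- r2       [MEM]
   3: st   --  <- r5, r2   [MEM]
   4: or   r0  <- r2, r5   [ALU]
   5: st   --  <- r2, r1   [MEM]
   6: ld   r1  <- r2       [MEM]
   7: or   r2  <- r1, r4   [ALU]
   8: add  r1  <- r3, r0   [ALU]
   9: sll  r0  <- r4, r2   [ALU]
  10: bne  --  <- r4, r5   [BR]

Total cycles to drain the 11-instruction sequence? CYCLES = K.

CYCLES = 7

[0] i0&i1  bne.BR;ld.MEM  -- pair
[1] i2  ld.MEM  -- no-port MEM/MEM
[2] i3&i4  st.MEM;or.ALU  -- pair
[3] i5  st.MEM  -- no-port MEM/MEM
[4] i6  ld.MEM  -- RAW r1
[5] i7&i8  or.ALU;add.ALU  -- pair
[6] i9&i10  sll.ALU;bne.BR  -- pair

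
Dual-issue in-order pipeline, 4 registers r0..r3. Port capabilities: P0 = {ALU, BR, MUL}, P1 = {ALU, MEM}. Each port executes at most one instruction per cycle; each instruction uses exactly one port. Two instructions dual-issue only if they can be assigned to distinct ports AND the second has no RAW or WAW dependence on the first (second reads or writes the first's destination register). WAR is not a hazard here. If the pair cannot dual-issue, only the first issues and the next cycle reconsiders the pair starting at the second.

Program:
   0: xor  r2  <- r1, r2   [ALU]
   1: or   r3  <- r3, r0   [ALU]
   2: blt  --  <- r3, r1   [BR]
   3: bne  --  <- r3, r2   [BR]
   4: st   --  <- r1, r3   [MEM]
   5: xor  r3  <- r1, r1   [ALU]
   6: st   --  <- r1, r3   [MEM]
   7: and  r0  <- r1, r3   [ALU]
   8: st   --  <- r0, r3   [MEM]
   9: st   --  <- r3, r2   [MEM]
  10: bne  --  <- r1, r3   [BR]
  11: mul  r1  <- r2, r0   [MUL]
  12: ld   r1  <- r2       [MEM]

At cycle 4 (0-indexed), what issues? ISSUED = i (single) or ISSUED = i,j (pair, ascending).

ISSUED = 6,7

[0] i0,i1  xor+or  -- pair
[1] i2  blt  -- no-port BR/BR
[2] i3,i4  bne+st  -- pair
[3] i5  xor  -- RAW r3
[4] i6,i7  st+and  -- pair
[5] i8  st  -- no-port MEM/MEM
[6] i9,i10  st+bne  -- pair
[7] i11  mul  -- WAW r1
[8] i12  ld  -- tail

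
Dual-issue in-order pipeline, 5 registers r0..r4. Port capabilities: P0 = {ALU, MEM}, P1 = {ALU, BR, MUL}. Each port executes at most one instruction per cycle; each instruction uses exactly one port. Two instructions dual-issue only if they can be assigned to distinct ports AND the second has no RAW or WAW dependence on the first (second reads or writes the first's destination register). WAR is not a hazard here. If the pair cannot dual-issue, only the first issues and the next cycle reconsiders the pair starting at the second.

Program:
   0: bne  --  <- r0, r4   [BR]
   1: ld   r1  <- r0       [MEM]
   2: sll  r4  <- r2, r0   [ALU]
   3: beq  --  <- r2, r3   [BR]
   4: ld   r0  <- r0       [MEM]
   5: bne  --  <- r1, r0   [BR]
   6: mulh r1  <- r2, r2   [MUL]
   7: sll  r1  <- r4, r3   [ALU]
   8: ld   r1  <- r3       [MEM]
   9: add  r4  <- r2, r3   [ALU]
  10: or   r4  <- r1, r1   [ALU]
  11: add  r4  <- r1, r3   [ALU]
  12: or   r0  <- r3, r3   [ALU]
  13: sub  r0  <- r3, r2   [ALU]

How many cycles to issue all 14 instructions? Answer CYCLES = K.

CYCLES = 10

#0 head=0: bne;ld i0+i1 pair
#1 head=2: sll;beq i2+i3 pair
#2 head=4: ld i4 RAW r0
#3 head=5: bne i5 no-port BR/MUL
#4 head=6: mulh i6 WAW r1
#5 head=7: sll i7 WAW r1
#6 head=8: ld;add i8+i9 pair
#7 head=10: or i10 WAW r4
#8 head=11: add;or i11+i12 pair
#9 head=13: sub i13 tail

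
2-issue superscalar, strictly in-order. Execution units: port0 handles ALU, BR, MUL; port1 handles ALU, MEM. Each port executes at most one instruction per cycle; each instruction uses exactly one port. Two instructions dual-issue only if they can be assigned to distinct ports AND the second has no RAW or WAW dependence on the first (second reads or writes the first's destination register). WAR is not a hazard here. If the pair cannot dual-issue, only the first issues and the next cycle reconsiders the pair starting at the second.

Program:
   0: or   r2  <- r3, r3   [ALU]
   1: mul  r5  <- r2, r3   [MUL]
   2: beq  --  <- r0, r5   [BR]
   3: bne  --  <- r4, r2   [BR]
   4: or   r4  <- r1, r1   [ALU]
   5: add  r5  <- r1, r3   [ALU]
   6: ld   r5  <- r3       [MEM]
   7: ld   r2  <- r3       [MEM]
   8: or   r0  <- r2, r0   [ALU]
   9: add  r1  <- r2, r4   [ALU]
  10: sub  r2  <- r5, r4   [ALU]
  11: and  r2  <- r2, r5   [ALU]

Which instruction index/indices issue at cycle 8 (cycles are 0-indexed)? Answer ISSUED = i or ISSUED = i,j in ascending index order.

ISSUED = 10

c0: i0 or  RAW r2
c1: i1 mul  no-port MUL/BR
c2: i2 beq  no-port BR/BR
c3: i3&i4 bne+or  pair
c4: i5 add  WAW r5
c5: i6 ld  no-port MEM/MEM
c6: i7 ld  RAW r2
c7: i8&i9 or+add  pair
c8: i10 sub  RAW+WAW r2
c9: i11 and  tail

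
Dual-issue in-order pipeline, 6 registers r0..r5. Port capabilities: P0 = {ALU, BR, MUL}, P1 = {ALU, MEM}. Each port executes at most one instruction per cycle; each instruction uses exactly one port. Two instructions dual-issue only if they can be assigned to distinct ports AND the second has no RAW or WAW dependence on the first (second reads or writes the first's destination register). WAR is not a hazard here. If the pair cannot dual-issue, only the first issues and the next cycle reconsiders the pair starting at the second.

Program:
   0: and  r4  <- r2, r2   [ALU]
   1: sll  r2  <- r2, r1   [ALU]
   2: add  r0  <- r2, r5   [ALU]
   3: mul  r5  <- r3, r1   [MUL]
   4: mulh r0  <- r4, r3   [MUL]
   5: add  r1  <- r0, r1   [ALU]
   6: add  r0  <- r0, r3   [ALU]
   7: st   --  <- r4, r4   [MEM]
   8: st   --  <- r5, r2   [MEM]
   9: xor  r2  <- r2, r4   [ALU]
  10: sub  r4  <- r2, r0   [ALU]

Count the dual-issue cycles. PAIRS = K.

c0: i0&i1 and.ALU+sll.ALU  dual
c1: i2&i3 add.ALU+mul.MUL  dual
c2: i4 mulh.MUL  RAW r0
c3: i5&i6 add.ALU+add.ALU  dual
c4: i7 st.MEM  no-port MEM/MEM
c5: i8&i9 st.MEM+xor.ALU  dual
c6: i10 sub.ALU  tail

PAIRS = 4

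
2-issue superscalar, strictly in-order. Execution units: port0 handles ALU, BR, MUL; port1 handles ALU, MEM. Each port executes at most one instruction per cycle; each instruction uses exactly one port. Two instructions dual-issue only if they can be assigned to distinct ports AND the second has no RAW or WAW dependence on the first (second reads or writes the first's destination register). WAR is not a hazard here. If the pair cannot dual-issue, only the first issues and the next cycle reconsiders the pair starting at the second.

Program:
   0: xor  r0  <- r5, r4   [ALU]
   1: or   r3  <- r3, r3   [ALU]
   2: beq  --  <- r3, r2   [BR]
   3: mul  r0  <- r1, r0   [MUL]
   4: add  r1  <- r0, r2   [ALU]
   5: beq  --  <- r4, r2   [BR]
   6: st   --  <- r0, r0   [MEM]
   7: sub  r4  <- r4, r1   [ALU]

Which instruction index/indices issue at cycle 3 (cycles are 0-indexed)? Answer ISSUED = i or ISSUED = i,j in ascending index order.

ISSUED = 4,5

#0 head=0: xor.ALU or.ALU i0/i1 2-wide
#1 head=2: beq.BR i2 no-port BR/MUL
#2 head=3: mul.MUL i3 RAW r0
#3 head=4: add.ALU beq.BR i4/i5 2-wide
#4 head=6: st.MEM sub.ALU i6/i7 2-wide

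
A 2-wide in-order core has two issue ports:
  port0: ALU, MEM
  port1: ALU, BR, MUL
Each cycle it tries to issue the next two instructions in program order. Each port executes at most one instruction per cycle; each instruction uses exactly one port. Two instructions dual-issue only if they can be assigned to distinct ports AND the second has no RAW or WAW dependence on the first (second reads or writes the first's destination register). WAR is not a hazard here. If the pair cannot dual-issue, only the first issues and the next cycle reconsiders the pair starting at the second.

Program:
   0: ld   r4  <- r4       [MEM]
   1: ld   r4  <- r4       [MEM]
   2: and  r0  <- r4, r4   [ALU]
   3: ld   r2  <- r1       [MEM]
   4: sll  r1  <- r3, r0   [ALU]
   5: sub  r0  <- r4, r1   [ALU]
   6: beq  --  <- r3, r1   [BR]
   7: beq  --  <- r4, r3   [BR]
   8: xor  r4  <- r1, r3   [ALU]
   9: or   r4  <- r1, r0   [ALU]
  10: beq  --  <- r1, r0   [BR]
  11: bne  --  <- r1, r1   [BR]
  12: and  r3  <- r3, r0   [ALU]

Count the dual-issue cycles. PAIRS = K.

#0 head=0: ld i0 no-port MEM/MEM
#1 head=1: ld i1 RAW r4
#2 head=2: and+ld i2,i3 dual
#3 head=4: sll i4 RAW r1
#4 head=5: sub+beq i5,i6 dual
#5 head=7: beq+xor i7,i8 dual
#6 head=9: or+beq i9,i10 dual
#7 head=11: bne+and i11,i12 dual

PAIRS = 5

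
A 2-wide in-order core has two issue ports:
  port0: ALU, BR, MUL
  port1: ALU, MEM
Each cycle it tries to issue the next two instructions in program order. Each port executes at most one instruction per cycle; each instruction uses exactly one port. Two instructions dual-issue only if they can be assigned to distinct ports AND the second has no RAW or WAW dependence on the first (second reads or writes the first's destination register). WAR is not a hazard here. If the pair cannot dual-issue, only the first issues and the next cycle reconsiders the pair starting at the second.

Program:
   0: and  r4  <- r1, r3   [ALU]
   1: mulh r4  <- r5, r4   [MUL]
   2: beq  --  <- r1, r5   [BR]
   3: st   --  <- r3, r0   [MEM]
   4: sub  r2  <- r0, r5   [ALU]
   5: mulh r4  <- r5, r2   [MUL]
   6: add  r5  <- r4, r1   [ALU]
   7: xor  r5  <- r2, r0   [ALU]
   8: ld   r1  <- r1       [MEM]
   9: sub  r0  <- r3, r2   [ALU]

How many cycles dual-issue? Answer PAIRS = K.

t=0 i0:and.ALU ; RAW+WAW r4
t=1 i1:mulh.MUL ; no-port MUL/BR
t=2 i2,i3:beq.BR st.MEM ; 2-wide
t=3 i4:sub.ALU ; RAW r2
t=4 i5:mulh.MUL ; RAW r4
t=5 i6:add.ALU ; WAW r5
t=6 i7,i8:xor.ALU ld.MEM ; 2-wide
t=7 i9:sub.ALU ; tail

PAIRS = 2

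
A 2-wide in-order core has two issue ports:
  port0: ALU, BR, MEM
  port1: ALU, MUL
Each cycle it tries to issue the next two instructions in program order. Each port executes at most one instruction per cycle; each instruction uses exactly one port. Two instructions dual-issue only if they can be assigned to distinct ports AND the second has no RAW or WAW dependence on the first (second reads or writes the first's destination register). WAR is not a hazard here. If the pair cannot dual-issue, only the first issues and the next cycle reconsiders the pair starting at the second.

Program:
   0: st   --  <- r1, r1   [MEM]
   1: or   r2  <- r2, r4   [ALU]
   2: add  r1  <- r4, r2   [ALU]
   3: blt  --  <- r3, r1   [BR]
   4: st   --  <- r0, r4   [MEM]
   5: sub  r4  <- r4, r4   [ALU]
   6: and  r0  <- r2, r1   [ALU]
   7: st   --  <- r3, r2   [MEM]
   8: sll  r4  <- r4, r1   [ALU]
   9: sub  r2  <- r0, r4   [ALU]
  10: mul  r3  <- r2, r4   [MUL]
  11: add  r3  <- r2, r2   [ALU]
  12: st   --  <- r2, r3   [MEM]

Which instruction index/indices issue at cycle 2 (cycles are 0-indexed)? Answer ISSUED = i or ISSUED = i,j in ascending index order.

[0] i0,i1  st/or  -- dual
[1] i2  add  -- RAW r1
[2] i3  blt  -- no-port BR/MEM
[3] i4,i5  st/sub  -- dual
[4] i6,i7  and/st  -- dual
[5] i8  sll  -- RAW r4
[6] i9  sub  -- RAW r2
[7] i10  mul  -- WAW r3
[8] i11  add  -- RAW r3
[9] i12  st  -- tail

ISSUED = 3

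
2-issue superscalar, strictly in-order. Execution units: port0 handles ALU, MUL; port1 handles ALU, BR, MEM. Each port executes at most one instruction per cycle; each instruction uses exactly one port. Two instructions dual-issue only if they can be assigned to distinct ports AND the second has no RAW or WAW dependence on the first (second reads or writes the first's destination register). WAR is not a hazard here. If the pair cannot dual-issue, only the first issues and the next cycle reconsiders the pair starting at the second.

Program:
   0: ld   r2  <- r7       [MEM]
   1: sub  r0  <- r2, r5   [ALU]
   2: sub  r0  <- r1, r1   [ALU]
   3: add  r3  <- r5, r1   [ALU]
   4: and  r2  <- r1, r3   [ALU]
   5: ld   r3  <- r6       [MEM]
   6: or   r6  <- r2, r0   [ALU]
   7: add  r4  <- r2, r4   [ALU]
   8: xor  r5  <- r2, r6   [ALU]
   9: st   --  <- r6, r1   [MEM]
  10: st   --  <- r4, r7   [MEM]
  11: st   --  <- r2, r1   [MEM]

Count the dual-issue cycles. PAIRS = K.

PAIRS = 4

  cy0 -> i0 (ld.MEM) RAW r2
  cy1 -> i1 (sub.ALU) WAW r0
  cy2 -> i2,i3 (sub.ALU/add.ALU) pair
  cy3 -> i4,i5 (and.ALU/ld.MEM) pair
  cy4 -> i6,i7 (or.ALU/add.ALU) pair
  cy5 -> i8,i9 (xor.ALU/st.MEM) pair
  cy6 -> i10 (st.MEM) no-port MEM/MEM
  cy7 -> i11 (st.MEM) tail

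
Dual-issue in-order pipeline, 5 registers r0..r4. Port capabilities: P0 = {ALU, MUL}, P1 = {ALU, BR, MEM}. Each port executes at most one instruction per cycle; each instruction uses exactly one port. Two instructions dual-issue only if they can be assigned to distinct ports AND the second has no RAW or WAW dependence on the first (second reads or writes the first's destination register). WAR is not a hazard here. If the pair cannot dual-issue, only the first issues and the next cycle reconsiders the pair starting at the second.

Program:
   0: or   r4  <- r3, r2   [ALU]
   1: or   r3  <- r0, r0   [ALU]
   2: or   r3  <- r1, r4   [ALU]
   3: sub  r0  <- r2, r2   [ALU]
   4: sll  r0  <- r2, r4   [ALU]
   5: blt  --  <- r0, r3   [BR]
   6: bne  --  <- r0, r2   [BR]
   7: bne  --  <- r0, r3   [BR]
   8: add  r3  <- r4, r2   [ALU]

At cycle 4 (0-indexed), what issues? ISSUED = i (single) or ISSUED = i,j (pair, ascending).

t=0 i0&i1:or.ALU;or.ALU ; dual
t=1 i2&i3:or.ALU;sub.ALU ; dual
t=2 i4:sll.ALU ; RAW r0
t=3 i5:blt.BR ; no-port BR/BR
t=4 i6:bne.BR ; no-port BR/BR
t=5 i7&i8:bne.BR;add.ALU ; dual

ISSUED = 6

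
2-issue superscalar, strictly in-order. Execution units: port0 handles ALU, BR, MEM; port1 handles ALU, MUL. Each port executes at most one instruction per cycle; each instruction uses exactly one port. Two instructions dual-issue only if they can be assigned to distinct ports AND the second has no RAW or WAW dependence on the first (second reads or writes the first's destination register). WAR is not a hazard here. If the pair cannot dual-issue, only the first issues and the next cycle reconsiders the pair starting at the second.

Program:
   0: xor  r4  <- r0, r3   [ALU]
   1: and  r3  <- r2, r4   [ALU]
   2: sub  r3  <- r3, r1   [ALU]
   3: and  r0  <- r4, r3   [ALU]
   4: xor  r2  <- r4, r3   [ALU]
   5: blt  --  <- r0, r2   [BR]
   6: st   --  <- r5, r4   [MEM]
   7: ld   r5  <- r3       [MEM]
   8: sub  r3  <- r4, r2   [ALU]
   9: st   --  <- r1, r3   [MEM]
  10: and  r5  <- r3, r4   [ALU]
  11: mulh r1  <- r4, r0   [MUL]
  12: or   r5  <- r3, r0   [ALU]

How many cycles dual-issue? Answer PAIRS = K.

  cy0 -> i0 (xor) RAW r4
  cy1 -> i1 (and) RAW+WAW r3
  cy2 -> i2 (sub) RAW r3
  cy3 -> i3&i4 (and/xor) 2-wide
  cy4 -> i5 (blt) no-port BR/MEM
  cy5 -> i6 (st) no-port MEM/MEM
  cy6 -> i7&i8 (ld/sub) 2-wide
  cy7 -> i9&i10 (st/and) 2-wide
  cy8 -> i11&i12 (mulh/or) 2-wide

PAIRS = 4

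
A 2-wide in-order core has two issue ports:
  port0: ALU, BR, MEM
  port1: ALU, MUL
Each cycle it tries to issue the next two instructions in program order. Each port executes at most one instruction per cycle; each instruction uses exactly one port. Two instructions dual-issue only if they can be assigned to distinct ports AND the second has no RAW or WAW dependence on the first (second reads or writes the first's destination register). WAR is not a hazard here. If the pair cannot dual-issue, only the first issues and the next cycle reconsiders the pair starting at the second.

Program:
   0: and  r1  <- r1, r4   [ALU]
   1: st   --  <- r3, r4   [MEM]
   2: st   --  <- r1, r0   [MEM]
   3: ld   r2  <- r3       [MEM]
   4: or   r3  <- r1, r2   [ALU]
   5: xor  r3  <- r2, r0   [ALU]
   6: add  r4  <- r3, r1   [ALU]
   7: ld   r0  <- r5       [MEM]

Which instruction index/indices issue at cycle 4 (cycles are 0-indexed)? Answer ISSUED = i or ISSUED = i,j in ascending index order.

ISSUED = 5

#0 head=0: and/st i0&i1 dual
#1 head=2: st i2 no-port MEM/MEM
#2 head=3: ld i3 RAW r2
#3 head=4: or i4 WAW r3
#4 head=5: xor i5 RAW r3
#5 head=6: add/ld i6&i7 dual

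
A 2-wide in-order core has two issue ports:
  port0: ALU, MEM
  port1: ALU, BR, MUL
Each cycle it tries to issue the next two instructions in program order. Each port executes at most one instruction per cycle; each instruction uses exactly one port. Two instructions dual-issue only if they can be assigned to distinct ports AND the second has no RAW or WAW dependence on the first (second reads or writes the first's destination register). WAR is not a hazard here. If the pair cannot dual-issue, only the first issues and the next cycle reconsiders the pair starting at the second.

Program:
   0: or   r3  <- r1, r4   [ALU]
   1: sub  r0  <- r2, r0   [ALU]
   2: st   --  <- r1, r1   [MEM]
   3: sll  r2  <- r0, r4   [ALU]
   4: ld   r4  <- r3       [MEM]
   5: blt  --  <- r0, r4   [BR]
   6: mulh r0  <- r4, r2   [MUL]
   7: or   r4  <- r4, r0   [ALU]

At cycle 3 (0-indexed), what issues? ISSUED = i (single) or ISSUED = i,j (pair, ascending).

ISSUED = 5

#0 head=0: or.ALU;sub.ALU i0,i1 dual
#1 head=2: st.MEM;sll.ALU i2,i3 dual
#2 head=4: ld.MEM i4 RAW r4
#3 head=5: blt.BR i5 no-port BR/MUL
#4 head=6: mulh.MUL i6 RAW r0
#5 head=7: or.ALU i7 tail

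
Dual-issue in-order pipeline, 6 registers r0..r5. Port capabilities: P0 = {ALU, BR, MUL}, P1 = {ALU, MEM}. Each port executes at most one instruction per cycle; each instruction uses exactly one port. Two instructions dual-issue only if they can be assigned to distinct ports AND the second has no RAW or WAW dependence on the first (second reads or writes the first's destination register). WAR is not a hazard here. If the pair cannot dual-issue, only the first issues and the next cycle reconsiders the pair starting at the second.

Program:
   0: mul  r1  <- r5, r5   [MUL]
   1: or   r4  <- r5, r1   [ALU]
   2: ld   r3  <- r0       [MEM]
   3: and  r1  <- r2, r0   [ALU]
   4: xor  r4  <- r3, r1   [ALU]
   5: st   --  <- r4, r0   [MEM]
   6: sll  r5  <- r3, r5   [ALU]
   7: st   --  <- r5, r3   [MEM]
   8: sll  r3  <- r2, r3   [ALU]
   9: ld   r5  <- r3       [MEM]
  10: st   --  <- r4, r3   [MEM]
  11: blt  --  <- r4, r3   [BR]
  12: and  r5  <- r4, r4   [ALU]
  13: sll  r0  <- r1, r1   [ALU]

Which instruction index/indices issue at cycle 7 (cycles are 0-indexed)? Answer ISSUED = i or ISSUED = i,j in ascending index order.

ISSUED = 10,11

c0: i0 mul.MUL  RAW r1
c1: i1/i2 or.ALU/ld.MEM  dual
c2: i3 and.ALU  RAW r1
c3: i4 xor.ALU  RAW r4
c4: i5/i6 st.MEM/sll.ALU  dual
c5: i7/i8 st.MEM/sll.ALU  dual
c6: i9 ld.MEM  no-port MEM/MEM
c7: i10/i11 st.MEM/blt.BR  dual
c8: i12/i13 and.ALU/sll.ALU  dual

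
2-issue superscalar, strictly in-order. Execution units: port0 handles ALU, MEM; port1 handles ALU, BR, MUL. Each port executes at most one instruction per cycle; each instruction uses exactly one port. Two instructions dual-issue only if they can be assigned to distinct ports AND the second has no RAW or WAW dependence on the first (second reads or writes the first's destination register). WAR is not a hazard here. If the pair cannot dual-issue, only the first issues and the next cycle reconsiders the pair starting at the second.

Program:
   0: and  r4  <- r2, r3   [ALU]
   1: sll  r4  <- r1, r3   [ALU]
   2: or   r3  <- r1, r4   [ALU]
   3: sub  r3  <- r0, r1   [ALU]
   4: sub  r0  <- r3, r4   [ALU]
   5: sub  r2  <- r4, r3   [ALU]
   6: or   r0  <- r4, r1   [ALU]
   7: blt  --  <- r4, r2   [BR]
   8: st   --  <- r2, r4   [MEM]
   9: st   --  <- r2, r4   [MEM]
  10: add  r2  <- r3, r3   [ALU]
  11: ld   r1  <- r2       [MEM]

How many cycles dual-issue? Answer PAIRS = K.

PAIRS = 3

c0: i0 and  WAW r4
c1: i1 sll  RAW r4
c2: i2 or  WAW r3
c3: i3 sub  RAW r3
c4: i4,i5 sub/sub  dual
c5: i6,i7 or/blt  dual
c6: i8 st  no-port MEM/MEM
c7: i9,i10 st/add  dual
c8: i11 ld  tail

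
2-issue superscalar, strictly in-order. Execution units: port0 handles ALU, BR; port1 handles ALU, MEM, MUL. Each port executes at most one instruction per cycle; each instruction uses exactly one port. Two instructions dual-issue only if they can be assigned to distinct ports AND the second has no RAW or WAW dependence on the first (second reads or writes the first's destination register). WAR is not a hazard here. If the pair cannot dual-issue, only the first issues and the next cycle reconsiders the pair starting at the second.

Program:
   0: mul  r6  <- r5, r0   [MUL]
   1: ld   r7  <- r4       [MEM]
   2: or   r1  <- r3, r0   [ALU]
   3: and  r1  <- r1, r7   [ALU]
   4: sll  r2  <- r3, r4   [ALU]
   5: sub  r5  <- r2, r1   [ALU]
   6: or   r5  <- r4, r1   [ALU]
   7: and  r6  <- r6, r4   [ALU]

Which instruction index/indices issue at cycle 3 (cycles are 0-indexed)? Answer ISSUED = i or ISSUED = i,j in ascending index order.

ISSUED = 5

t=0 i0:mul ; no-port MUL/MEM
t=1 i1&i2:ld or ; pair
t=2 i3&i4:and sll ; pair
t=3 i5:sub ; WAW r5
t=4 i6&i7:or and ; pair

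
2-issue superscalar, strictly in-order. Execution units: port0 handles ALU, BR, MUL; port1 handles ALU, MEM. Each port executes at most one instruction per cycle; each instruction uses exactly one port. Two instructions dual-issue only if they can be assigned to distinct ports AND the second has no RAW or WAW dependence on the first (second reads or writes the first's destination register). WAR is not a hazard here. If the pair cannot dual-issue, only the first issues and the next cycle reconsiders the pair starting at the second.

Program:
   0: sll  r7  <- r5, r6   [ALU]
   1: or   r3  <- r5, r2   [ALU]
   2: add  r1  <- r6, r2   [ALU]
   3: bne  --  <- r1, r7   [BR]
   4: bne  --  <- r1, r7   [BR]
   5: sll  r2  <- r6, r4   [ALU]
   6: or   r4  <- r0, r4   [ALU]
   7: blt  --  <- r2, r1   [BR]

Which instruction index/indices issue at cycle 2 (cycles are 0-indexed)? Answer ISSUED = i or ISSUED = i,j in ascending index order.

  cy0 -> i0,i1 (sll;or) pair
  cy1 -> i2 (add) RAW r1
  cy2 -> i3 (bne) no-port BR/BR
  cy3 -> i4,i5 (bne;sll) pair
  cy4 -> i6,i7 (or;blt) pair

ISSUED = 3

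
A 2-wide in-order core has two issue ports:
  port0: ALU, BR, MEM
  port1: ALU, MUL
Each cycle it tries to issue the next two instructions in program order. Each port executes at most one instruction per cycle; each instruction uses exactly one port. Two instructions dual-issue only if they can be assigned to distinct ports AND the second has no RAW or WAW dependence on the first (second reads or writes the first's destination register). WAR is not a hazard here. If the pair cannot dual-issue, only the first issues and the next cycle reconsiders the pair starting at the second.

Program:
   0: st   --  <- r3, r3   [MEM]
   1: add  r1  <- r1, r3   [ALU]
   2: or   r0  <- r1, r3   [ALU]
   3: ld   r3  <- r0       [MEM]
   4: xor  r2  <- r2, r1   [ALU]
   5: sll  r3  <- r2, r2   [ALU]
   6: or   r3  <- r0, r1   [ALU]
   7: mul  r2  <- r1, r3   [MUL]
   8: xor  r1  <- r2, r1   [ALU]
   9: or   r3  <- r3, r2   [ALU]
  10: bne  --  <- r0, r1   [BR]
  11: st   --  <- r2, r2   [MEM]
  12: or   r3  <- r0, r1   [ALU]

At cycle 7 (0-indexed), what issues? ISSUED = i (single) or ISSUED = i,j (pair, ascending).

ISSUED = 10

0. st add @i0/i1  | dual
1. or @i2  | RAW r0
2. ld xor @i3/i4  | dual
3. sll @i5  | WAW r3
4. or @i6  | RAW r3
5. mul @i7  | RAW r2
6. xor or @i8/i9  | dual
7. bne @i10  | no-port BR/MEM
8. st or @i11/i12  | dual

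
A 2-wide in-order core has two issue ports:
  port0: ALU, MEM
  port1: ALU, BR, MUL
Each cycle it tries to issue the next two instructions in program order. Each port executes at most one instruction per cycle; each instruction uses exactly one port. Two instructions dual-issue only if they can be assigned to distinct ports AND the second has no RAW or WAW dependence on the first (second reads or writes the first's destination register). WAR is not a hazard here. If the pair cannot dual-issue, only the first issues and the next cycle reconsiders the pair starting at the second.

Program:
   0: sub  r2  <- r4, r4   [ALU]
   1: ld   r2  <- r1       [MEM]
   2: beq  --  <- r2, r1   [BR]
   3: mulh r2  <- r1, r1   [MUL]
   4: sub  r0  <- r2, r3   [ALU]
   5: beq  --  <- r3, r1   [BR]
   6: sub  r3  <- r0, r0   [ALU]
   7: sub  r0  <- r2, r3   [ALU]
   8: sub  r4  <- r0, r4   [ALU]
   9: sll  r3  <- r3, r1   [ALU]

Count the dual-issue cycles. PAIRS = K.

PAIRS = 2

c0: i0 sub.ALU  WAW r2
c1: i1 ld.MEM  RAW r2
c2: i2 beq.BR  no-port BR/MUL
c3: i3 mulh.MUL  RAW r2
c4: i4+i5 sub.ALU+beq.BR  2-wide
c5: i6 sub.ALU  RAW r3
c6: i7 sub.ALU  RAW r0
c7: i8+i9 sub.ALU+sll.ALU  2-wide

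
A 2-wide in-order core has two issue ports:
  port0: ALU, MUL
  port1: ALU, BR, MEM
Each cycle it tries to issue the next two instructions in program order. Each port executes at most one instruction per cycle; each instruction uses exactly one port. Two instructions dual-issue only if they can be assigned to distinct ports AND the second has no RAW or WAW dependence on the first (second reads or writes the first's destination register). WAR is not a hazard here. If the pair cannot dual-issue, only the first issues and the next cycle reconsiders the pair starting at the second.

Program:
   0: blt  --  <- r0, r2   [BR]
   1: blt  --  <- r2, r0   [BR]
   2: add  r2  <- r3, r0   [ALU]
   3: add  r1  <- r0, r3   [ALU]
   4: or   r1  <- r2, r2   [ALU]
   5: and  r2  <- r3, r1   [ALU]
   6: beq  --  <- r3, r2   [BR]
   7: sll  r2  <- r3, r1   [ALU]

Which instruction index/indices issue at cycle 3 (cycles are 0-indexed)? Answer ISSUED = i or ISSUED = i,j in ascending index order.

ISSUED = 4

c0: i0 blt  no-port BR/BR
c1: i1,i2 blt add  pair
c2: i3 add  WAW r1
c3: i4 or  RAW r1
c4: i5 and  RAW r2
c5: i6,i7 beq sll  pair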